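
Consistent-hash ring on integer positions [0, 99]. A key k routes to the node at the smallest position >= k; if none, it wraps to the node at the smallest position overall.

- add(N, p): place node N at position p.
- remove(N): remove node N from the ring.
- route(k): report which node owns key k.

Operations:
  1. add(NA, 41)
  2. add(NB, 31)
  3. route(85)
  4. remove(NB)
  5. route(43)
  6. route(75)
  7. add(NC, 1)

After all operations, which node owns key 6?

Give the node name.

Answer: NA

Derivation:
Op 1: add NA@41 -> ring=[41:NA]
Op 2: add NB@31 -> ring=[31:NB,41:NA]
Op 3: route key 85: none >= 85, wrap to smallest pos 31 -> NB
Op 4: remove NB -> ring=[41:NA]
Op 5: route key 43: none >= 43, wrap to smallest pos 41 -> NA
Op 6: route key 75: none >= 75, wrap to smallest pos 41 -> NA
Op 7: add NC@1 -> ring=[1:NC,41:NA]
Final route key 6: smallest pos >= 6 is 41 -> NA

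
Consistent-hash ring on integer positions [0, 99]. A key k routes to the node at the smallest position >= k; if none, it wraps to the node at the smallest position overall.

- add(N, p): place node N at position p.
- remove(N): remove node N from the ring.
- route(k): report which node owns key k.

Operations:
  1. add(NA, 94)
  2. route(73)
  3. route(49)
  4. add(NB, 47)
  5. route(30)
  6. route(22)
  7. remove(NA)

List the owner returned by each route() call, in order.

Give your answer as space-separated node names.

Op 1: add NA@94 -> ring=[94:NA]
Op 2: route key 73: smallest pos >= 73 is 94 -> NA
Op 3: route key 49: smallest pos >= 49 is 94 -> NA
Op 4: add NB@47 -> ring=[47:NB,94:NA]
Op 5: route key 30: smallest pos >= 30 is 47 -> NB
Op 6: route key 22: smallest pos >= 22 is 47 -> NB
Op 7: remove NA -> ring=[47:NB]

Answer: NA NA NB NB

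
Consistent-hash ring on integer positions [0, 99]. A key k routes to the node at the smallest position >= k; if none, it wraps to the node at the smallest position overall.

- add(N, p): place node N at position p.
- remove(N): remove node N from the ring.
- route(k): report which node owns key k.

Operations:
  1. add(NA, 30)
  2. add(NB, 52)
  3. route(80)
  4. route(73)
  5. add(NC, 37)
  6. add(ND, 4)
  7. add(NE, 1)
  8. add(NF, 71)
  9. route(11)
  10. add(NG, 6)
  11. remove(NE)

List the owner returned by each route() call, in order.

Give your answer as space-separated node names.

Op 1: add NA@30 -> ring=[30:NA]
Op 2: add NB@52 -> ring=[30:NA,52:NB]
Op 3: route key 80: none >= 80, wrap to smallest pos 30 -> NA
Op 4: route key 73: none >= 73, wrap to smallest pos 30 -> NA
Op 5: add NC@37 -> ring=[30:NA,37:NC,52:NB]
Op 6: add ND@4 -> ring=[4:ND,30:NA,37:NC,52:NB]
Op 7: add NE@1 -> ring=[1:NE,4:ND,30:NA,37:NC,52:NB]
Op 8: add NF@71 -> ring=[1:NE,4:ND,30:NA,37:NC,52:NB,71:NF]
Op 9: route key 11: smallest pos >= 11 is 30 -> NA
Op 10: add NG@6 -> ring=[1:NE,4:ND,6:NG,30:NA,37:NC,52:NB,71:NF]
Op 11: remove NE -> ring=[4:ND,6:NG,30:NA,37:NC,52:NB,71:NF]

Answer: NA NA NA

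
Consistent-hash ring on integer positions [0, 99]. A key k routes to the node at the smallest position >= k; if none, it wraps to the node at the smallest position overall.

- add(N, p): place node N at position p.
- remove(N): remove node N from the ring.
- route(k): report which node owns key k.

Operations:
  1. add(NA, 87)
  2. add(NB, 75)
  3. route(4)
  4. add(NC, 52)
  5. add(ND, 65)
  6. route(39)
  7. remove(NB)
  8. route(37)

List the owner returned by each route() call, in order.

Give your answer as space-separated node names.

Op 1: add NA@87 -> ring=[87:NA]
Op 2: add NB@75 -> ring=[75:NB,87:NA]
Op 3: route key 4: smallest pos >= 4 is 75 -> NB
Op 4: add NC@52 -> ring=[52:NC,75:NB,87:NA]
Op 5: add ND@65 -> ring=[52:NC,65:ND,75:NB,87:NA]
Op 6: route key 39: smallest pos >= 39 is 52 -> NC
Op 7: remove NB -> ring=[52:NC,65:ND,87:NA]
Op 8: route key 37: smallest pos >= 37 is 52 -> NC

Answer: NB NC NC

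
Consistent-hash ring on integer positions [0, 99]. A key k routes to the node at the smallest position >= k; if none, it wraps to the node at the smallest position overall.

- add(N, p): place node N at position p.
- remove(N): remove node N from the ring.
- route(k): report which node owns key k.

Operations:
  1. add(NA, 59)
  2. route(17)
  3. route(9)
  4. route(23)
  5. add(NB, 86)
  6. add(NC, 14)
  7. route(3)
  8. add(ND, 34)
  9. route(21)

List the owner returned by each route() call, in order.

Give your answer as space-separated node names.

Answer: NA NA NA NC ND

Derivation:
Op 1: add NA@59 -> ring=[59:NA]
Op 2: route key 17: smallest pos >= 17 is 59 -> NA
Op 3: route key 9: smallest pos >= 9 is 59 -> NA
Op 4: route key 23: smallest pos >= 23 is 59 -> NA
Op 5: add NB@86 -> ring=[59:NA,86:NB]
Op 6: add NC@14 -> ring=[14:NC,59:NA,86:NB]
Op 7: route key 3: smallest pos >= 3 is 14 -> NC
Op 8: add ND@34 -> ring=[14:NC,34:ND,59:NA,86:NB]
Op 9: route key 21: smallest pos >= 21 is 34 -> ND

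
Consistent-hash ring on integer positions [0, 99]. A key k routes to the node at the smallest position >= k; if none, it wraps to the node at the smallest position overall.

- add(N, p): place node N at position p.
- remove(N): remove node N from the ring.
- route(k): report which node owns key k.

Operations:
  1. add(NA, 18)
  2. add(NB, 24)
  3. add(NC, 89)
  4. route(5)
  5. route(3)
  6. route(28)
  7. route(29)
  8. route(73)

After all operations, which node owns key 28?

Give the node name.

Op 1: add NA@18 -> ring=[18:NA]
Op 2: add NB@24 -> ring=[18:NA,24:NB]
Op 3: add NC@89 -> ring=[18:NA,24:NB,89:NC]
Op 4: route key 5: smallest pos >= 5 is 18 -> NA
Op 5: route key 3: smallest pos >= 3 is 18 -> NA
Op 6: route key 28: smallest pos >= 28 is 89 -> NC
Op 7: route key 29: smallest pos >= 29 is 89 -> NC
Op 8: route key 73: smallest pos >= 73 is 89 -> NC
Final route key 28: smallest pos >= 28 is 89 -> NC

Answer: NC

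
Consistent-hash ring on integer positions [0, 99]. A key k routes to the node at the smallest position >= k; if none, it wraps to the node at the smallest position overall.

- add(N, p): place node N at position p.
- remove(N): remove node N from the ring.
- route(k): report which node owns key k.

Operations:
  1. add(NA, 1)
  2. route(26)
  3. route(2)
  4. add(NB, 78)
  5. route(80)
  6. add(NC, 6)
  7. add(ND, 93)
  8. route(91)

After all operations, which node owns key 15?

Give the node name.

Answer: NB

Derivation:
Op 1: add NA@1 -> ring=[1:NA]
Op 2: route key 26: none >= 26, wrap to smallest pos 1 -> NA
Op 3: route key 2: none >= 2, wrap to smallest pos 1 -> NA
Op 4: add NB@78 -> ring=[1:NA,78:NB]
Op 5: route key 80: none >= 80, wrap to smallest pos 1 -> NA
Op 6: add NC@6 -> ring=[1:NA,6:NC,78:NB]
Op 7: add ND@93 -> ring=[1:NA,6:NC,78:NB,93:ND]
Op 8: route key 91: smallest pos >= 91 is 93 -> ND
Final route key 15: smallest pos >= 15 is 78 -> NB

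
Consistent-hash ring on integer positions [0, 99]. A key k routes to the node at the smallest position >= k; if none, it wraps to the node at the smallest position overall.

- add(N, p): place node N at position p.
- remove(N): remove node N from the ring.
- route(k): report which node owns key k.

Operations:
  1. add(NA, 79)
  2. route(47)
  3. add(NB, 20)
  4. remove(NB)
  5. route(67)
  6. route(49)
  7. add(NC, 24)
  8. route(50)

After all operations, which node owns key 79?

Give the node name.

Answer: NA

Derivation:
Op 1: add NA@79 -> ring=[79:NA]
Op 2: route key 47: smallest pos >= 47 is 79 -> NA
Op 3: add NB@20 -> ring=[20:NB,79:NA]
Op 4: remove NB -> ring=[79:NA]
Op 5: route key 67: smallest pos >= 67 is 79 -> NA
Op 6: route key 49: smallest pos >= 49 is 79 -> NA
Op 7: add NC@24 -> ring=[24:NC,79:NA]
Op 8: route key 50: smallest pos >= 50 is 79 -> NA
Final route key 79: smallest pos >= 79 is 79 -> NA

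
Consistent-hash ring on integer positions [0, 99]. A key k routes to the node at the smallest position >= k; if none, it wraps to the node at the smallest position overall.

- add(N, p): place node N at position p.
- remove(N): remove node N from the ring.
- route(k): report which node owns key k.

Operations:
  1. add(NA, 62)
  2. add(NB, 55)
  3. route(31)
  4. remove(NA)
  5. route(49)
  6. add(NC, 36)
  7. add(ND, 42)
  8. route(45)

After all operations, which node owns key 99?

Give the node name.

Op 1: add NA@62 -> ring=[62:NA]
Op 2: add NB@55 -> ring=[55:NB,62:NA]
Op 3: route key 31: smallest pos >= 31 is 55 -> NB
Op 4: remove NA -> ring=[55:NB]
Op 5: route key 49: smallest pos >= 49 is 55 -> NB
Op 6: add NC@36 -> ring=[36:NC,55:NB]
Op 7: add ND@42 -> ring=[36:NC,42:ND,55:NB]
Op 8: route key 45: smallest pos >= 45 is 55 -> NB
Final route key 99: none >= 99, wrap to smallest pos 36 -> NC

Answer: NC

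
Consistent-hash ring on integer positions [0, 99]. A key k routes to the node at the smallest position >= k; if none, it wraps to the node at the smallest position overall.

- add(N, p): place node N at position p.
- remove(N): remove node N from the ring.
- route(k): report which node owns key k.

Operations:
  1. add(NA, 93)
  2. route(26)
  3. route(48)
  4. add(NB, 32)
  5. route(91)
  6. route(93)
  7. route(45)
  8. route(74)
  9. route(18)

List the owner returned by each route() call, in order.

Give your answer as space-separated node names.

Answer: NA NA NA NA NA NA NB

Derivation:
Op 1: add NA@93 -> ring=[93:NA]
Op 2: route key 26: smallest pos >= 26 is 93 -> NA
Op 3: route key 48: smallest pos >= 48 is 93 -> NA
Op 4: add NB@32 -> ring=[32:NB,93:NA]
Op 5: route key 91: smallest pos >= 91 is 93 -> NA
Op 6: route key 93: smallest pos >= 93 is 93 -> NA
Op 7: route key 45: smallest pos >= 45 is 93 -> NA
Op 8: route key 74: smallest pos >= 74 is 93 -> NA
Op 9: route key 18: smallest pos >= 18 is 32 -> NB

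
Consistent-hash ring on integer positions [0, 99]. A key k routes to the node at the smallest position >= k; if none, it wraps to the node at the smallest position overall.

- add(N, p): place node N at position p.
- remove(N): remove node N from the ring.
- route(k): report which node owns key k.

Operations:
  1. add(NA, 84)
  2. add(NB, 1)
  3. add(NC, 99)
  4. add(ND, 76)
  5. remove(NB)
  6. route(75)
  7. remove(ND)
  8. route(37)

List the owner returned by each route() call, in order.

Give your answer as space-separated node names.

Op 1: add NA@84 -> ring=[84:NA]
Op 2: add NB@1 -> ring=[1:NB,84:NA]
Op 3: add NC@99 -> ring=[1:NB,84:NA,99:NC]
Op 4: add ND@76 -> ring=[1:NB,76:ND,84:NA,99:NC]
Op 5: remove NB -> ring=[76:ND,84:NA,99:NC]
Op 6: route key 75: smallest pos >= 75 is 76 -> ND
Op 7: remove ND -> ring=[84:NA,99:NC]
Op 8: route key 37: smallest pos >= 37 is 84 -> NA

Answer: ND NA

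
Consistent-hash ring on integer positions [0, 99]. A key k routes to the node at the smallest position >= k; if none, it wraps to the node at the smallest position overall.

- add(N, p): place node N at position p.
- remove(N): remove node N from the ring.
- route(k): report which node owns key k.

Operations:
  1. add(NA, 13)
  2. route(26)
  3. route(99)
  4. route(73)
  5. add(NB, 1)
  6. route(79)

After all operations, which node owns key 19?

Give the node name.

Op 1: add NA@13 -> ring=[13:NA]
Op 2: route key 26: none >= 26, wrap to smallest pos 13 -> NA
Op 3: route key 99: none >= 99, wrap to smallest pos 13 -> NA
Op 4: route key 73: none >= 73, wrap to smallest pos 13 -> NA
Op 5: add NB@1 -> ring=[1:NB,13:NA]
Op 6: route key 79: none >= 79, wrap to smallest pos 1 -> NB
Final route key 19: none >= 19, wrap to smallest pos 1 -> NB

Answer: NB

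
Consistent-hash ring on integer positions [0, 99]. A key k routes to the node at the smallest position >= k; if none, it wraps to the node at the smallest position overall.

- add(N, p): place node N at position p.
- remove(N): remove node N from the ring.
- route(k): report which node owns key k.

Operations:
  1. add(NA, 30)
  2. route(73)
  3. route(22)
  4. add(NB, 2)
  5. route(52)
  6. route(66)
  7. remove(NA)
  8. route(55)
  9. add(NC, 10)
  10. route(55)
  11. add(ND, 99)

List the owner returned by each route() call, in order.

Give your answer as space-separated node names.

Answer: NA NA NB NB NB NB

Derivation:
Op 1: add NA@30 -> ring=[30:NA]
Op 2: route key 73: none >= 73, wrap to smallest pos 30 -> NA
Op 3: route key 22: smallest pos >= 22 is 30 -> NA
Op 4: add NB@2 -> ring=[2:NB,30:NA]
Op 5: route key 52: none >= 52, wrap to smallest pos 2 -> NB
Op 6: route key 66: none >= 66, wrap to smallest pos 2 -> NB
Op 7: remove NA -> ring=[2:NB]
Op 8: route key 55: none >= 55, wrap to smallest pos 2 -> NB
Op 9: add NC@10 -> ring=[2:NB,10:NC]
Op 10: route key 55: none >= 55, wrap to smallest pos 2 -> NB
Op 11: add ND@99 -> ring=[2:NB,10:NC,99:ND]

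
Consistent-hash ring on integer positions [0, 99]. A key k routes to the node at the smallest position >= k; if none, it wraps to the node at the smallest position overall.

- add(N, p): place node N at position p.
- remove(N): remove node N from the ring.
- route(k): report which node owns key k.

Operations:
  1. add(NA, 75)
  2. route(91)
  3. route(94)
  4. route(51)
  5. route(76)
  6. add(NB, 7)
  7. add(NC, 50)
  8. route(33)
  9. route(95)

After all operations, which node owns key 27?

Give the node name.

Op 1: add NA@75 -> ring=[75:NA]
Op 2: route key 91: none >= 91, wrap to smallest pos 75 -> NA
Op 3: route key 94: none >= 94, wrap to smallest pos 75 -> NA
Op 4: route key 51: smallest pos >= 51 is 75 -> NA
Op 5: route key 76: none >= 76, wrap to smallest pos 75 -> NA
Op 6: add NB@7 -> ring=[7:NB,75:NA]
Op 7: add NC@50 -> ring=[7:NB,50:NC,75:NA]
Op 8: route key 33: smallest pos >= 33 is 50 -> NC
Op 9: route key 95: none >= 95, wrap to smallest pos 7 -> NB
Final route key 27: smallest pos >= 27 is 50 -> NC

Answer: NC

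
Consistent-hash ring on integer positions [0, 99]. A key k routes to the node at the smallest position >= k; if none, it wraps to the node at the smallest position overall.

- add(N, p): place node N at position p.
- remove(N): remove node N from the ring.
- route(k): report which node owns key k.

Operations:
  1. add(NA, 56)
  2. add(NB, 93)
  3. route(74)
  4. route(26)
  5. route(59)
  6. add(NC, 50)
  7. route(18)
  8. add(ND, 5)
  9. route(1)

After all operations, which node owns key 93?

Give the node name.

Op 1: add NA@56 -> ring=[56:NA]
Op 2: add NB@93 -> ring=[56:NA,93:NB]
Op 3: route key 74: smallest pos >= 74 is 93 -> NB
Op 4: route key 26: smallest pos >= 26 is 56 -> NA
Op 5: route key 59: smallest pos >= 59 is 93 -> NB
Op 6: add NC@50 -> ring=[50:NC,56:NA,93:NB]
Op 7: route key 18: smallest pos >= 18 is 50 -> NC
Op 8: add ND@5 -> ring=[5:ND,50:NC,56:NA,93:NB]
Op 9: route key 1: smallest pos >= 1 is 5 -> ND
Final route key 93: smallest pos >= 93 is 93 -> NB

Answer: NB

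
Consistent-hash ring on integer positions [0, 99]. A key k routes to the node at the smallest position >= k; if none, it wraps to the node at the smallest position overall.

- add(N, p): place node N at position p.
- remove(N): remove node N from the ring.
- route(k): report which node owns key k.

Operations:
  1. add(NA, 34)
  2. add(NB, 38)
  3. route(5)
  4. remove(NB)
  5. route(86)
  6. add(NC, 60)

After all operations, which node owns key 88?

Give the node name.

Answer: NA

Derivation:
Op 1: add NA@34 -> ring=[34:NA]
Op 2: add NB@38 -> ring=[34:NA,38:NB]
Op 3: route key 5: smallest pos >= 5 is 34 -> NA
Op 4: remove NB -> ring=[34:NA]
Op 5: route key 86: none >= 86, wrap to smallest pos 34 -> NA
Op 6: add NC@60 -> ring=[34:NA,60:NC]
Final route key 88: none >= 88, wrap to smallest pos 34 -> NA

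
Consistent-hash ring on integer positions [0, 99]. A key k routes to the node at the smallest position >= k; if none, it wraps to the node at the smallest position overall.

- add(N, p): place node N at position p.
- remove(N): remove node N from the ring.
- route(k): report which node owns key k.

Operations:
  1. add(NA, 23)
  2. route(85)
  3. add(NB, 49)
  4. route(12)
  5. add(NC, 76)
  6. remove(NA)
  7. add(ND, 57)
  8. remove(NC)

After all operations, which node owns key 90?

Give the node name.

Op 1: add NA@23 -> ring=[23:NA]
Op 2: route key 85: none >= 85, wrap to smallest pos 23 -> NA
Op 3: add NB@49 -> ring=[23:NA,49:NB]
Op 4: route key 12: smallest pos >= 12 is 23 -> NA
Op 5: add NC@76 -> ring=[23:NA,49:NB,76:NC]
Op 6: remove NA -> ring=[49:NB,76:NC]
Op 7: add ND@57 -> ring=[49:NB,57:ND,76:NC]
Op 8: remove NC -> ring=[49:NB,57:ND]
Final route key 90: none >= 90, wrap to smallest pos 49 -> NB

Answer: NB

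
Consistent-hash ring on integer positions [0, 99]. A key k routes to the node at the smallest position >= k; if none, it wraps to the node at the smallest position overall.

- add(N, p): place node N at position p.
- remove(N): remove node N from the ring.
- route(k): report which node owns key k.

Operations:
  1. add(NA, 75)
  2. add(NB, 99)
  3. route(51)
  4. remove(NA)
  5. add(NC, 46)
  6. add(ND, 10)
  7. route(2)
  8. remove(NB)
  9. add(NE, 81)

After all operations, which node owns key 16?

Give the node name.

Op 1: add NA@75 -> ring=[75:NA]
Op 2: add NB@99 -> ring=[75:NA,99:NB]
Op 3: route key 51: smallest pos >= 51 is 75 -> NA
Op 4: remove NA -> ring=[99:NB]
Op 5: add NC@46 -> ring=[46:NC,99:NB]
Op 6: add ND@10 -> ring=[10:ND,46:NC,99:NB]
Op 7: route key 2: smallest pos >= 2 is 10 -> ND
Op 8: remove NB -> ring=[10:ND,46:NC]
Op 9: add NE@81 -> ring=[10:ND,46:NC,81:NE]
Final route key 16: smallest pos >= 16 is 46 -> NC

Answer: NC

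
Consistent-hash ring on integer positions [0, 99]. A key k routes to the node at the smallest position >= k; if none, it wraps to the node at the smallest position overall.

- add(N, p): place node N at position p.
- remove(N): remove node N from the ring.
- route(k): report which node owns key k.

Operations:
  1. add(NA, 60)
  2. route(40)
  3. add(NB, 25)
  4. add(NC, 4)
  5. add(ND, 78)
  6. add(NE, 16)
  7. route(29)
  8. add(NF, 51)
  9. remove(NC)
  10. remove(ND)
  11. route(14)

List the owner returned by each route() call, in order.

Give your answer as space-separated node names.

Answer: NA NA NE

Derivation:
Op 1: add NA@60 -> ring=[60:NA]
Op 2: route key 40: smallest pos >= 40 is 60 -> NA
Op 3: add NB@25 -> ring=[25:NB,60:NA]
Op 4: add NC@4 -> ring=[4:NC,25:NB,60:NA]
Op 5: add ND@78 -> ring=[4:NC,25:NB,60:NA,78:ND]
Op 6: add NE@16 -> ring=[4:NC,16:NE,25:NB,60:NA,78:ND]
Op 7: route key 29: smallest pos >= 29 is 60 -> NA
Op 8: add NF@51 -> ring=[4:NC,16:NE,25:NB,51:NF,60:NA,78:ND]
Op 9: remove NC -> ring=[16:NE,25:NB,51:NF,60:NA,78:ND]
Op 10: remove ND -> ring=[16:NE,25:NB,51:NF,60:NA]
Op 11: route key 14: smallest pos >= 14 is 16 -> NE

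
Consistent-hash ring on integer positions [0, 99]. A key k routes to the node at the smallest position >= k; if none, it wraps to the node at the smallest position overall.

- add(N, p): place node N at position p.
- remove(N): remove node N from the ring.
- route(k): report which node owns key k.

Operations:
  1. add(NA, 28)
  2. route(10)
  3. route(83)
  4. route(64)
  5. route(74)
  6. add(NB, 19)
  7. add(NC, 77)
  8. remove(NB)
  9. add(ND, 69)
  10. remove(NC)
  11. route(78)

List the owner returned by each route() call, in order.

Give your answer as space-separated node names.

Answer: NA NA NA NA NA

Derivation:
Op 1: add NA@28 -> ring=[28:NA]
Op 2: route key 10: smallest pos >= 10 is 28 -> NA
Op 3: route key 83: none >= 83, wrap to smallest pos 28 -> NA
Op 4: route key 64: none >= 64, wrap to smallest pos 28 -> NA
Op 5: route key 74: none >= 74, wrap to smallest pos 28 -> NA
Op 6: add NB@19 -> ring=[19:NB,28:NA]
Op 7: add NC@77 -> ring=[19:NB,28:NA,77:NC]
Op 8: remove NB -> ring=[28:NA,77:NC]
Op 9: add ND@69 -> ring=[28:NA,69:ND,77:NC]
Op 10: remove NC -> ring=[28:NA,69:ND]
Op 11: route key 78: none >= 78, wrap to smallest pos 28 -> NA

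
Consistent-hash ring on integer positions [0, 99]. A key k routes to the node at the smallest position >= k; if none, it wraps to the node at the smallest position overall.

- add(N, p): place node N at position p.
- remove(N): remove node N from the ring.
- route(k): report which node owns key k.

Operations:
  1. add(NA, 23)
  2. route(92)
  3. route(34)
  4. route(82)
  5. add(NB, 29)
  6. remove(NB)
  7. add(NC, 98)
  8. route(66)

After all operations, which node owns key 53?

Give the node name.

Answer: NC

Derivation:
Op 1: add NA@23 -> ring=[23:NA]
Op 2: route key 92: none >= 92, wrap to smallest pos 23 -> NA
Op 3: route key 34: none >= 34, wrap to smallest pos 23 -> NA
Op 4: route key 82: none >= 82, wrap to smallest pos 23 -> NA
Op 5: add NB@29 -> ring=[23:NA,29:NB]
Op 6: remove NB -> ring=[23:NA]
Op 7: add NC@98 -> ring=[23:NA,98:NC]
Op 8: route key 66: smallest pos >= 66 is 98 -> NC
Final route key 53: smallest pos >= 53 is 98 -> NC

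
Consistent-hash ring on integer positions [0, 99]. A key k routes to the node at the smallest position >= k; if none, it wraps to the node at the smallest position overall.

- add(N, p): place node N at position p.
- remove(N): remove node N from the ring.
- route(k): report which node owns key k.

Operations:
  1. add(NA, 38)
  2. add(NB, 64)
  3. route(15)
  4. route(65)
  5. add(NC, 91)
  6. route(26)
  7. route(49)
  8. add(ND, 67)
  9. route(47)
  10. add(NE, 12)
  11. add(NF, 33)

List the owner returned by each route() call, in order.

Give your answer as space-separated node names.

Op 1: add NA@38 -> ring=[38:NA]
Op 2: add NB@64 -> ring=[38:NA,64:NB]
Op 3: route key 15: smallest pos >= 15 is 38 -> NA
Op 4: route key 65: none >= 65, wrap to smallest pos 38 -> NA
Op 5: add NC@91 -> ring=[38:NA,64:NB,91:NC]
Op 6: route key 26: smallest pos >= 26 is 38 -> NA
Op 7: route key 49: smallest pos >= 49 is 64 -> NB
Op 8: add ND@67 -> ring=[38:NA,64:NB,67:ND,91:NC]
Op 9: route key 47: smallest pos >= 47 is 64 -> NB
Op 10: add NE@12 -> ring=[12:NE,38:NA,64:NB,67:ND,91:NC]
Op 11: add NF@33 -> ring=[12:NE,33:NF,38:NA,64:NB,67:ND,91:NC]

Answer: NA NA NA NB NB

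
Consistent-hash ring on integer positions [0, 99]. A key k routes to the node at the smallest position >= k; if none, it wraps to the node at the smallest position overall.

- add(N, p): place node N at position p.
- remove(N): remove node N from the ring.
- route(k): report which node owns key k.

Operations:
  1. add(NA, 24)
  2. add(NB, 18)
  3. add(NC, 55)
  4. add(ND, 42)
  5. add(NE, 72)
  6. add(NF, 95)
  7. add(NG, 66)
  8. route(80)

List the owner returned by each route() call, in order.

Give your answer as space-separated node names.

Op 1: add NA@24 -> ring=[24:NA]
Op 2: add NB@18 -> ring=[18:NB,24:NA]
Op 3: add NC@55 -> ring=[18:NB,24:NA,55:NC]
Op 4: add ND@42 -> ring=[18:NB,24:NA,42:ND,55:NC]
Op 5: add NE@72 -> ring=[18:NB,24:NA,42:ND,55:NC,72:NE]
Op 6: add NF@95 -> ring=[18:NB,24:NA,42:ND,55:NC,72:NE,95:NF]
Op 7: add NG@66 -> ring=[18:NB,24:NA,42:ND,55:NC,66:NG,72:NE,95:NF]
Op 8: route key 80: smallest pos >= 80 is 95 -> NF

Answer: NF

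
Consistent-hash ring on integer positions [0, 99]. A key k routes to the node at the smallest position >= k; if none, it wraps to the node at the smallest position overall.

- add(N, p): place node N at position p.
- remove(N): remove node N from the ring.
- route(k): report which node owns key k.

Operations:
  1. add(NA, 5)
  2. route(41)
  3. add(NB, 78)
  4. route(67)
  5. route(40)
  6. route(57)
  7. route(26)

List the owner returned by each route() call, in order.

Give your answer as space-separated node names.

Answer: NA NB NB NB NB

Derivation:
Op 1: add NA@5 -> ring=[5:NA]
Op 2: route key 41: none >= 41, wrap to smallest pos 5 -> NA
Op 3: add NB@78 -> ring=[5:NA,78:NB]
Op 4: route key 67: smallest pos >= 67 is 78 -> NB
Op 5: route key 40: smallest pos >= 40 is 78 -> NB
Op 6: route key 57: smallest pos >= 57 is 78 -> NB
Op 7: route key 26: smallest pos >= 26 is 78 -> NB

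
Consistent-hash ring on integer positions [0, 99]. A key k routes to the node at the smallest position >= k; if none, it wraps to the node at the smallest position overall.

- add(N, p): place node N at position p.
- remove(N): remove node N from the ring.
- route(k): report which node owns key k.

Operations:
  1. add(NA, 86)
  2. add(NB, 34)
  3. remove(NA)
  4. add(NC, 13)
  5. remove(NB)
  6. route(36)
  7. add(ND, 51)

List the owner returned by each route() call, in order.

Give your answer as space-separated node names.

Op 1: add NA@86 -> ring=[86:NA]
Op 2: add NB@34 -> ring=[34:NB,86:NA]
Op 3: remove NA -> ring=[34:NB]
Op 4: add NC@13 -> ring=[13:NC,34:NB]
Op 5: remove NB -> ring=[13:NC]
Op 6: route key 36: none >= 36, wrap to smallest pos 13 -> NC
Op 7: add ND@51 -> ring=[13:NC,51:ND]

Answer: NC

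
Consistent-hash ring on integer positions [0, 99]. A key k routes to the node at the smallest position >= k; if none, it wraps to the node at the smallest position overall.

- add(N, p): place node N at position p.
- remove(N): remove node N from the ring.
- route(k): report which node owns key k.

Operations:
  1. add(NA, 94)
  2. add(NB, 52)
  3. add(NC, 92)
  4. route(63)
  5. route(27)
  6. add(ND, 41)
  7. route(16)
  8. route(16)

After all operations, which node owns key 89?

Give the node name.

Op 1: add NA@94 -> ring=[94:NA]
Op 2: add NB@52 -> ring=[52:NB,94:NA]
Op 3: add NC@92 -> ring=[52:NB,92:NC,94:NA]
Op 4: route key 63: smallest pos >= 63 is 92 -> NC
Op 5: route key 27: smallest pos >= 27 is 52 -> NB
Op 6: add ND@41 -> ring=[41:ND,52:NB,92:NC,94:NA]
Op 7: route key 16: smallest pos >= 16 is 41 -> ND
Op 8: route key 16: smallest pos >= 16 is 41 -> ND
Final route key 89: smallest pos >= 89 is 92 -> NC

Answer: NC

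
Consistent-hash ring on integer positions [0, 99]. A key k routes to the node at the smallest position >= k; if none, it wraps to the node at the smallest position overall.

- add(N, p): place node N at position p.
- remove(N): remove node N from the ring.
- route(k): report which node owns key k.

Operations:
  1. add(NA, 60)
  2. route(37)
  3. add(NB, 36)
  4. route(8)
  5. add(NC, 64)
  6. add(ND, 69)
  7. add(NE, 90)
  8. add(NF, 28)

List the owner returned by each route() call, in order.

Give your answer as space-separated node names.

Op 1: add NA@60 -> ring=[60:NA]
Op 2: route key 37: smallest pos >= 37 is 60 -> NA
Op 3: add NB@36 -> ring=[36:NB,60:NA]
Op 4: route key 8: smallest pos >= 8 is 36 -> NB
Op 5: add NC@64 -> ring=[36:NB,60:NA,64:NC]
Op 6: add ND@69 -> ring=[36:NB,60:NA,64:NC,69:ND]
Op 7: add NE@90 -> ring=[36:NB,60:NA,64:NC,69:ND,90:NE]
Op 8: add NF@28 -> ring=[28:NF,36:NB,60:NA,64:NC,69:ND,90:NE]

Answer: NA NB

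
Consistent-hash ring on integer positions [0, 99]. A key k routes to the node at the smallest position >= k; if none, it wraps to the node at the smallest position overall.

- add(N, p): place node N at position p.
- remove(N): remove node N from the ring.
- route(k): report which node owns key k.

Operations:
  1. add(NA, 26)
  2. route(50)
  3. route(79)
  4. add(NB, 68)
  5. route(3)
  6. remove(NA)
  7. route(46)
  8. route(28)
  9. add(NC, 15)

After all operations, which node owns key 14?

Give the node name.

Answer: NC

Derivation:
Op 1: add NA@26 -> ring=[26:NA]
Op 2: route key 50: none >= 50, wrap to smallest pos 26 -> NA
Op 3: route key 79: none >= 79, wrap to smallest pos 26 -> NA
Op 4: add NB@68 -> ring=[26:NA,68:NB]
Op 5: route key 3: smallest pos >= 3 is 26 -> NA
Op 6: remove NA -> ring=[68:NB]
Op 7: route key 46: smallest pos >= 46 is 68 -> NB
Op 8: route key 28: smallest pos >= 28 is 68 -> NB
Op 9: add NC@15 -> ring=[15:NC,68:NB]
Final route key 14: smallest pos >= 14 is 15 -> NC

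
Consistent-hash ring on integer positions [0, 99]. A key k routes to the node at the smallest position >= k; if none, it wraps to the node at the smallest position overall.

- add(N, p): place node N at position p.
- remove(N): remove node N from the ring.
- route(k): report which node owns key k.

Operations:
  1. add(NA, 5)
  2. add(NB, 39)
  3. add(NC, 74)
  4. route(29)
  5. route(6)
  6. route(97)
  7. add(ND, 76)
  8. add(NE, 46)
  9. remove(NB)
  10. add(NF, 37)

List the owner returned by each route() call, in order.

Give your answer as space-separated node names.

Op 1: add NA@5 -> ring=[5:NA]
Op 2: add NB@39 -> ring=[5:NA,39:NB]
Op 3: add NC@74 -> ring=[5:NA,39:NB,74:NC]
Op 4: route key 29: smallest pos >= 29 is 39 -> NB
Op 5: route key 6: smallest pos >= 6 is 39 -> NB
Op 6: route key 97: none >= 97, wrap to smallest pos 5 -> NA
Op 7: add ND@76 -> ring=[5:NA,39:NB,74:NC,76:ND]
Op 8: add NE@46 -> ring=[5:NA,39:NB,46:NE,74:NC,76:ND]
Op 9: remove NB -> ring=[5:NA,46:NE,74:NC,76:ND]
Op 10: add NF@37 -> ring=[5:NA,37:NF,46:NE,74:NC,76:ND]

Answer: NB NB NA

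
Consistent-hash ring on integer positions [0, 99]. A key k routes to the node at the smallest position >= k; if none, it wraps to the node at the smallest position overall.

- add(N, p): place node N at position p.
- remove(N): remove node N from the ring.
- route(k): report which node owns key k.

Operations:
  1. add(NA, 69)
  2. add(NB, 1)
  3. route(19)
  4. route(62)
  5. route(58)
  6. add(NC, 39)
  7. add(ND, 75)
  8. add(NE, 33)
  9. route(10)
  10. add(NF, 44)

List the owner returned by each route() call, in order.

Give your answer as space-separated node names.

Answer: NA NA NA NE

Derivation:
Op 1: add NA@69 -> ring=[69:NA]
Op 2: add NB@1 -> ring=[1:NB,69:NA]
Op 3: route key 19: smallest pos >= 19 is 69 -> NA
Op 4: route key 62: smallest pos >= 62 is 69 -> NA
Op 5: route key 58: smallest pos >= 58 is 69 -> NA
Op 6: add NC@39 -> ring=[1:NB,39:NC,69:NA]
Op 7: add ND@75 -> ring=[1:NB,39:NC,69:NA,75:ND]
Op 8: add NE@33 -> ring=[1:NB,33:NE,39:NC,69:NA,75:ND]
Op 9: route key 10: smallest pos >= 10 is 33 -> NE
Op 10: add NF@44 -> ring=[1:NB,33:NE,39:NC,44:NF,69:NA,75:ND]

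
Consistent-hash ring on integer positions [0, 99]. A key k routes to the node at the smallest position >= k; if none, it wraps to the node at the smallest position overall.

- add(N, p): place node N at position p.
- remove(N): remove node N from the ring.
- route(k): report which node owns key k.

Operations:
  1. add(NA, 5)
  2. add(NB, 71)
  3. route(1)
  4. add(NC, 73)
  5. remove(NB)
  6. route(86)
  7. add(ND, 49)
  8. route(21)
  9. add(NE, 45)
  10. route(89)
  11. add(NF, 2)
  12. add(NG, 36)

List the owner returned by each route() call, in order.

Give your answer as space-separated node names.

Answer: NA NA ND NA

Derivation:
Op 1: add NA@5 -> ring=[5:NA]
Op 2: add NB@71 -> ring=[5:NA,71:NB]
Op 3: route key 1: smallest pos >= 1 is 5 -> NA
Op 4: add NC@73 -> ring=[5:NA,71:NB,73:NC]
Op 5: remove NB -> ring=[5:NA,73:NC]
Op 6: route key 86: none >= 86, wrap to smallest pos 5 -> NA
Op 7: add ND@49 -> ring=[5:NA,49:ND,73:NC]
Op 8: route key 21: smallest pos >= 21 is 49 -> ND
Op 9: add NE@45 -> ring=[5:NA,45:NE,49:ND,73:NC]
Op 10: route key 89: none >= 89, wrap to smallest pos 5 -> NA
Op 11: add NF@2 -> ring=[2:NF,5:NA,45:NE,49:ND,73:NC]
Op 12: add NG@36 -> ring=[2:NF,5:NA,36:NG,45:NE,49:ND,73:NC]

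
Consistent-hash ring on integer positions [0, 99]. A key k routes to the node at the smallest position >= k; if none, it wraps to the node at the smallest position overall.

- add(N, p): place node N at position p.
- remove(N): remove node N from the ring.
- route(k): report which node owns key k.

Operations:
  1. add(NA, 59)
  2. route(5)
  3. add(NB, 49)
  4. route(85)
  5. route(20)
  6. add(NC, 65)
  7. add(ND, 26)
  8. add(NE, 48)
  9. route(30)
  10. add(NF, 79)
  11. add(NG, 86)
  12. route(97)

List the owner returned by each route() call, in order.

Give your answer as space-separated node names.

Op 1: add NA@59 -> ring=[59:NA]
Op 2: route key 5: smallest pos >= 5 is 59 -> NA
Op 3: add NB@49 -> ring=[49:NB,59:NA]
Op 4: route key 85: none >= 85, wrap to smallest pos 49 -> NB
Op 5: route key 20: smallest pos >= 20 is 49 -> NB
Op 6: add NC@65 -> ring=[49:NB,59:NA,65:NC]
Op 7: add ND@26 -> ring=[26:ND,49:NB,59:NA,65:NC]
Op 8: add NE@48 -> ring=[26:ND,48:NE,49:NB,59:NA,65:NC]
Op 9: route key 30: smallest pos >= 30 is 48 -> NE
Op 10: add NF@79 -> ring=[26:ND,48:NE,49:NB,59:NA,65:NC,79:NF]
Op 11: add NG@86 -> ring=[26:ND,48:NE,49:NB,59:NA,65:NC,79:NF,86:NG]
Op 12: route key 97: none >= 97, wrap to smallest pos 26 -> ND

Answer: NA NB NB NE ND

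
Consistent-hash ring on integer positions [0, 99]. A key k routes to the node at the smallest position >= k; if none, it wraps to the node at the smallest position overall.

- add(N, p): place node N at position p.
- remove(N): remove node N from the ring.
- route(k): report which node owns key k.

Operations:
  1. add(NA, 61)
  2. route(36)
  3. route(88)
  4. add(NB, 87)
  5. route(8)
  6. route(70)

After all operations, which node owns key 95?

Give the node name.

Answer: NA

Derivation:
Op 1: add NA@61 -> ring=[61:NA]
Op 2: route key 36: smallest pos >= 36 is 61 -> NA
Op 3: route key 88: none >= 88, wrap to smallest pos 61 -> NA
Op 4: add NB@87 -> ring=[61:NA,87:NB]
Op 5: route key 8: smallest pos >= 8 is 61 -> NA
Op 6: route key 70: smallest pos >= 70 is 87 -> NB
Final route key 95: none >= 95, wrap to smallest pos 61 -> NA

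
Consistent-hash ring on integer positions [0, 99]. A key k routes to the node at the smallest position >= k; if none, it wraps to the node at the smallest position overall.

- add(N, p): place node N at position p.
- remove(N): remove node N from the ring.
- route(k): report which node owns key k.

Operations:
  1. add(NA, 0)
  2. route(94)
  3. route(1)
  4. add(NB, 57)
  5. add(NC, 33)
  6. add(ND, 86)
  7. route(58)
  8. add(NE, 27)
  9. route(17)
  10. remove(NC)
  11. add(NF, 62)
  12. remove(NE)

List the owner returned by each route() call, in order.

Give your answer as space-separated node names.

Op 1: add NA@0 -> ring=[0:NA]
Op 2: route key 94: none >= 94, wrap to smallest pos 0 -> NA
Op 3: route key 1: none >= 1, wrap to smallest pos 0 -> NA
Op 4: add NB@57 -> ring=[0:NA,57:NB]
Op 5: add NC@33 -> ring=[0:NA,33:NC,57:NB]
Op 6: add ND@86 -> ring=[0:NA,33:NC,57:NB,86:ND]
Op 7: route key 58: smallest pos >= 58 is 86 -> ND
Op 8: add NE@27 -> ring=[0:NA,27:NE,33:NC,57:NB,86:ND]
Op 9: route key 17: smallest pos >= 17 is 27 -> NE
Op 10: remove NC -> ring=[0:NA,27:NE,57:NB,86:ND]
Op 11: add NF@62 -> ring=[0:NA,27:NE,57:NB,62:NF,86:ND]
Op 12: remove NE -> ring=[0:NA,57:NB,62:NF,86:ND]

Answer: NA NA ND NE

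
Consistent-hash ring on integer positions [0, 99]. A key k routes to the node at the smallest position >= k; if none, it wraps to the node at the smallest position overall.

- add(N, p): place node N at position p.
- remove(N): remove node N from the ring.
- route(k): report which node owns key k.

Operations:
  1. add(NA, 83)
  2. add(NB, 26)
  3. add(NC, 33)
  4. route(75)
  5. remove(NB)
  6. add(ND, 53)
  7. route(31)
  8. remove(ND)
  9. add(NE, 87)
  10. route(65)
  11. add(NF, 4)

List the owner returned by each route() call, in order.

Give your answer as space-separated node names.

Op 1: add NA@83 -> ring=[83:NA]
Op 2: add NB@26 -> ring=[26:NB,83:NA]
Op 3: add NC@33 -> ring=[26:NB,33:NC,83:NA]
Op 4: route key 75: smallest pos >= 75 is 83 -> NA
Op 5: remove NB -> ring=[33:NC,83:NA]
Op 6: add ND@53 -> ring=[33:NC,53:ND,83:NA]
Op 7: route key 31: smallest pos >= 31 is 33 -> NC
Op 8: remove ND -> ring=[33:NC,83:NA]
Op 9: add NE@87 -> ring=[33:NC,83:NA,87:NE]
Op 10: route key 65: smallest pos >= 65 is 83 -> NA
Op 11: add NF@4 -> ring=[4:NF,33:NC,83:NA,87:NE]

Answer: NA NC NA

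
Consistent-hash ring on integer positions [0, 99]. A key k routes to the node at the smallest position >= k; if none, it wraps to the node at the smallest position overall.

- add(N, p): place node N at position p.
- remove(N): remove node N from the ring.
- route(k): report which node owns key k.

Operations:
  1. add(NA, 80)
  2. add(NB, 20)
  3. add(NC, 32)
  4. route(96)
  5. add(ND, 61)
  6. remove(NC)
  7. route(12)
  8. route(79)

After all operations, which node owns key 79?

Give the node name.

Answer: NA

Derivation:
Op 1: add NA@80 -> ring=[80:NA]
Op 2: add NB@20 -> ring=[20:NB,80:NA]
Op 3: add NC@32 -> ring=[20:NB,32:NC,80:NA]
Op 4: route key 96: none >= 96, wrap to smallest pos 20 -> NB
Op 5: add ND@61 -> ring=[20:NB,32:NC,61:ND,80:NA]
Op 6: remove NC -> ring=[20:NB,61:ND,80:NA]
Op 7: route key 12: smallest pos >= 12 is 20 -> NB
Op 8: route key 79: smallest pos >= 79 is 80 -> NA
Final route key 79: smallest pos >= 79 is 80 -> NA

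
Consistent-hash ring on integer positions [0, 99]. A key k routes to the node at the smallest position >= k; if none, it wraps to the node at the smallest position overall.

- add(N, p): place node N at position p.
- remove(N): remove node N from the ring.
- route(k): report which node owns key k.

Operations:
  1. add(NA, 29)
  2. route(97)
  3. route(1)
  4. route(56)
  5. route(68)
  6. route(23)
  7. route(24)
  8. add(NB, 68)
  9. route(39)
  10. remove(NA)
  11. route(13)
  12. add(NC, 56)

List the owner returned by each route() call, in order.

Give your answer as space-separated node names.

Answer: NA NA NA NA NA NA NB NB

Derivation:
Op 1: add NA@29 -> ring=[29:NA]
Op 2: route key 97: none >= 97, wrap to smallest pos 29 -> NA
Op 3: route key 1: smallest pos >= 1 is 29 -> NA
Op 4: route key 56: none >= 56, wrap to smallest pos 29 -> NA
Op 5: route key 68: none >= 68, wrap to smallest pos 29 -> NA
Op 6: route key 23: smallest pos >= 23 is 29 -> NA
Op 7: route key 24: smallest pos >= 24 is 29 -> NA
Op 8: add NB@68 -> ring=[29:NA,68:NB]
Op 9: route key 39: smallest pos >= 39 is 68 -> NB
Op 10: remove NA -> ring=[68:NB]
Op 11: route key 13: smallest pos >= 13 is 68 -> NB
Op 12: add NC@56 -> ring=[56:NC,68:NB]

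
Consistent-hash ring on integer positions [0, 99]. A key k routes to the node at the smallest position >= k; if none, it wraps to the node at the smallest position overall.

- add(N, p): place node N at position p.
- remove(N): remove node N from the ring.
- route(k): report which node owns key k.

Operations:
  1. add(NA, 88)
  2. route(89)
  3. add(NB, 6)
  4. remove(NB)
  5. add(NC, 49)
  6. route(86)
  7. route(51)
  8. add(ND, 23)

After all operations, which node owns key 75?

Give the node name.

Answer: NA

Derivation:
Op 1: add NA@88 -> ring=[88:NA]
Op 2: route key 89: none >= 89, wrap to smallest pos 88 -> NA
Op 3: add NB@6 -> ring=[6:NB,88:NA]
Op 4: remove NB -> ring=[88:NA]
Op 5: add NC@49 -> ring=[49:NC,88:NA]
Op 6: route key 86: smallest pos >= 86 is 88 -> NA
Op 7: route key 51: smallest pos >= 51 is 88 -> NA
Op 8: add ND@23 -> ring=[23:ND,49:NC,88:NA]
Final route key 75: smallest pos >= 75 is 88 -> NA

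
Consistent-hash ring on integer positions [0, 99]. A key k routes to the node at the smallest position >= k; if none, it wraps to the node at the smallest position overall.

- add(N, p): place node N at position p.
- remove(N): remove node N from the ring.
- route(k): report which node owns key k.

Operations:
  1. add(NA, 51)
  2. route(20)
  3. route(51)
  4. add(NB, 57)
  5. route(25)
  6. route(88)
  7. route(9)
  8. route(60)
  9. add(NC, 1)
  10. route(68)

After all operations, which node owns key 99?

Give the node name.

Op 1: add NA@51 -> ring=[51:NA]
Op 2: route key 20: smallest pos >= 20 is 51 -> NA
Op 3: route key 51: smallest pos >= 51 is 51 -> NA
Op 4: add NB@57 -> ring=[51:NA,57:NB]
Op 5: route key 25: smallest pos >= 25 is 51 -> NA
Op 6: route key 88: none >= 88, wrap to smallest pos 51 -> NA
Op 7: route key 9: smallest pos >= 9 is 51 -> NA
Op 8: route key 60: none >= 60, wrap to smallest pos 51 -> NA
Op 9: add NC@1 -> ring=[1:NC,51:NA,57:NB]
Op 10: route key 68: none >= 68, wrap to smallest pos 1 -> NC
Final route key 99: none >= 99, wrap to smallest pos 1 -> NC

Answer: NC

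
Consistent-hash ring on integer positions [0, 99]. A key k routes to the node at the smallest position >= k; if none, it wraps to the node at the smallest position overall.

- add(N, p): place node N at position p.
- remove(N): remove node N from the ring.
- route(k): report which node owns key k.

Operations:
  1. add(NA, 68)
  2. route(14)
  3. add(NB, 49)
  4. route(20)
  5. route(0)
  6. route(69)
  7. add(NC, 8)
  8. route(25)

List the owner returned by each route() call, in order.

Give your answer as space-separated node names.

Answer: NA NB NB NB NB

Derivation:
Op 1: add NA@68 -> ring=[68:NA]
Op 2: route key 14: smallest pos >= 14 is 68 -> NA
Op 3: add NB@49 -> ring=[49:NB,68:NA]
Op 4: route key 20: smallest pos >= 20 is 49 -> NB
Op 5: route key 0: smallest pos >= 0 is 49 -> NB
Op 6: route key 69: none >= 69, wrap to smallest pos 49 -> NB
Op 7: add NC@8 -> ring=[8:NC,49:NB,68:NA]
Op 8: route key 25: smallest pos >= 25 is 49 -> NB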